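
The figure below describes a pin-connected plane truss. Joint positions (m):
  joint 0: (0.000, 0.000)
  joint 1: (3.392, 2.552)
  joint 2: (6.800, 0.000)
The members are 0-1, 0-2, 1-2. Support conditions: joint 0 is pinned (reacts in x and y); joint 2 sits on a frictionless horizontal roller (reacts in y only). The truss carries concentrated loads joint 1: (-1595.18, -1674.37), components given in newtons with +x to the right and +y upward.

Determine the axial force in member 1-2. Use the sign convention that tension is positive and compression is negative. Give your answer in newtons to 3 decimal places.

-394.651

N=3 nodes, M=3 members, R=3 reactions → 2N=6, M+R=6
member 0 (0-1): L=4.2448, (cx,cy)=(0.7991,0.6012)
member 1 (0-2): L=6.8000, (cx,cy)=(1.0000,0.0000)
member 2 (1-2): L=4.2576, (cx,cy)=(0.8005,-0.5994)
solve A·x = −loads:
  F[0-1] = -2391.5558 N (compression)
  F[0-2] = +315.8990 N (tension)
  F[1-2] = -394.6514 N (compression)
  Rx@0 = +1595.1800 N
  Ry@0 = +1437.8165 N
  Ry@2 = +236.5535 N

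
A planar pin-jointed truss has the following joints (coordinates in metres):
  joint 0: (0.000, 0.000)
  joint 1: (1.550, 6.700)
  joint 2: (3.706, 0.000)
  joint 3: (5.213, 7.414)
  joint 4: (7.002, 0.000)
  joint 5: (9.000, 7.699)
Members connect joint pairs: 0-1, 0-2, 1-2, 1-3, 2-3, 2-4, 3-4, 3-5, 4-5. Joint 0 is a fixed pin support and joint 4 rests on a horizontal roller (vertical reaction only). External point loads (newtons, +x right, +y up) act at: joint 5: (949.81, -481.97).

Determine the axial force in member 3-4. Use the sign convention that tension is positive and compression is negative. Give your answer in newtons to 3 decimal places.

N=6 nodes, M=9 members, R=3 reactions → 2N=12, M+R=12
member 0 (0-1): L=6.8770, (cx,cy)=(0.2254,0.9743)
member 1 (0-2): L=3.7060, (cx,cy)=(1.0000,0.0000)
member 2 (1-2): L=7.0383, (cx,cy)=(0.3063,-0.9519)
member 3 (1-3): L=3.7319, (cx,cy)=(0.9815,0.1913)
member 4 (2-3): L=7.5656, (cx,cy)=(0.1992,0.9800)
member 5 (2-4): L=3.2960, (cx,cy)=(1.0000,0.0000)
member 6 (3-4): L=7.6268, (cx,cy)=(0.2346,-0.9721)
member 7 (3-5): L=3.7977, (cx,cy)=(0.9972,0.0750)
member 8 (4-5): L=7.9540, (cx,cy)=(0.2512,0.9679)
solve A·x = −loads:
  F[0-1] = +1213.1005 N (tension)
  F[0-2] = +676.3887 N (tension)
  F[1-2] = -1115.6075 N (compression)
  F[1-3] = +626.7337 N (tension)
  F[2-3] = +1083.6945 N (tension)
  F[2-4] = +118.7917 N (tension)
  F[3-4] = -1130.9343 N (compression)
  F[3-5] = +1099.3994 N (tension)
  F[4-5] = -583.1730 N (compression)
  Rx@0 = -949.8100 N
  Ry@0 = -1181.8856 N
  Ry@4 = +1663.8556 N

-1130.934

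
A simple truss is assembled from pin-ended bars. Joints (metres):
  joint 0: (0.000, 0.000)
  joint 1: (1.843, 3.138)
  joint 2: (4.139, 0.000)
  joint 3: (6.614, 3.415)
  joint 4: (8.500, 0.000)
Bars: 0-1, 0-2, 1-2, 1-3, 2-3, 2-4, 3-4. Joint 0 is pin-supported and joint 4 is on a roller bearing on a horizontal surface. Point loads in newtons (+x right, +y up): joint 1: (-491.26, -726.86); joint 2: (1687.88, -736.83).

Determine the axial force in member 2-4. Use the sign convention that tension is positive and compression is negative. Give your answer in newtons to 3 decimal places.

N=5 nodes, M=7 members, R=3 reactions → 2N=10, M+R=10
member 0 (0-1): L=3.6392, (cx,cy)=(0.5064,0.8623)
member 1 (0-2): L=4.1390, (cx,cy)=(1.0000,0.0000)
member 2 (1-2): L=3.8883, (cx,cy)=(0.5905,-0.8070)
member 3 (1-3): L=4.7790, (cx,cy)=(0.9983,0.0580)
member 4 (2-3): L=4.2176, (cx,cy)=(0.5868,0.8097)
member 5 (2-4): L=4.3610, (cx,cy)=(1.0000,0.0000)
member 6 (3-4): L=3.9012, (cx,cy)=(0.4834,-0.8754)
solve A·x = −loads:
  F[0-1] = -1308.9231 N (compression)
  F[0-2] = +1859.5000 N (tension)
  F[1-2] = +465.7343 N (tension)
  F[1-3] = -447.3853 N (compression)
  F[2-3] = +445.7931 N (tension)
  F[2-4] = +185.0277 N (tension)
  F[3-4] = -382.7289 N (compression)
  Rx@0 = -1196.6200 N
  Ry@0 = +1128.6584 N
  Ry@4 = +335.0316 N

185.028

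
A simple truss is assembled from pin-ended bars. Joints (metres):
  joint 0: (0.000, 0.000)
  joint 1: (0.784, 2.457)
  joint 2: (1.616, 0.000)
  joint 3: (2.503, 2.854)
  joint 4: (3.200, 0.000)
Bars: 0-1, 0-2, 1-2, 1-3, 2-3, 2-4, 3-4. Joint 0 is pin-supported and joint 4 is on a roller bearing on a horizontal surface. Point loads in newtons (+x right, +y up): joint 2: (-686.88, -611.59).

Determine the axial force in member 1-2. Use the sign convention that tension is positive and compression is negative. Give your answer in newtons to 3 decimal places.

274.594

N=5 nodes, M=7 members, R=3 reactions → 2N=10, M+R=10
member 0 (0-1): L=2.5791, (cx,cy)=(0.3040,0.9527)
member 1 (0-2): L=1.6160, (cx,cy)=(1.0000,0.0000)
member 2 (1-2): L=2.5940, (cx,cy)=(0.3207,-0.9472)
member 3 (1-3): L=1.7642, (cx,cy)=(0.9744,0.2250)
member 4 (2-3): L=2.9887, (cx,cy)=(0.2968,0.9549)
member 5 (2-4): L=1.5840, (cx,cy)=(1.0000,0.0000)
member 6 (3-4): L=2.9379, (cx,cy)=(0.2372,-0.9714)
solve A·x = −loads:
  F[0-1] = -317.7755 N (compression)
  F[0-2] = -590.2801 N (compression)
  F[1-2] = +274.5945 N (tension)
  F[1-3] = -189.5327 N (compression)
  F[2-3] = +368.0874 N (tension)
  F[2-4] = +75.4276 N (tension)
  F[3-4] = -317.9300 N (compression)
  Rx@0 = +686.8800 N
  Ry@0 = +302.7371 N
  Ry@4 = +308.8530 N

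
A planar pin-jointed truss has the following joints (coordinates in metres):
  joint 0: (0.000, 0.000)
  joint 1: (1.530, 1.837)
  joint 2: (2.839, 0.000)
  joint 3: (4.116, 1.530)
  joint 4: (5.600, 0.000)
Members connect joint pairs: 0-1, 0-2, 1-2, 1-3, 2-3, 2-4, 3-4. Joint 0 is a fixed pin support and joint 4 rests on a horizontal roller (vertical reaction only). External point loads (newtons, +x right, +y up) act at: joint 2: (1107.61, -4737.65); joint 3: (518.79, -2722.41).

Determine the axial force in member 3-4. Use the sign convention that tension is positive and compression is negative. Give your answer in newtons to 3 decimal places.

-6331.061

N=5 nodes, M=7 members, R=3 reactions → 2N=10, M+R=10
member 0 (0-1): L=2.3907, (cx,cy)=(0.6400,0.7684)
member 1 (0-2): L=2.8390, (cx,cy)=(1.0000,0.0000)
member 2 (1-2): L=2.2557, (cx,cy)=(0.5803,-0.8144)
member 3 (1-3): L=2.6042, (cx,cy)=(0.9930,-0.1179)
member 4 (2-3): L=1.9929, (cx,cy)=(0.6408,0.7677)
member 5 (2-4): L=2.7610, (cx,cy)=(1.0000,0.0000)
member 6 (3-4): L=2.1315, (cx,cy)=(0.6962,-0.7178)
solve A·x = −loads:
  F[0-1] = -3794.3210 N (compression)
  F[0-2] = +4054.6845 N (tension)
  F[1-2] = +4297.5301 N (tension)
  F[1-3] = -4956.7709 N (compression)
  F[2-3] = +1612.2596 N (tension)
  F[2-4] = +4407.8986 N (tension)
  F[3-4] = -6331.0613 N (compression)
  Rx@0 = -1626.4000 N
  Ry@0 = +2915.5285 N
  Ry@4 = +4544.5315 N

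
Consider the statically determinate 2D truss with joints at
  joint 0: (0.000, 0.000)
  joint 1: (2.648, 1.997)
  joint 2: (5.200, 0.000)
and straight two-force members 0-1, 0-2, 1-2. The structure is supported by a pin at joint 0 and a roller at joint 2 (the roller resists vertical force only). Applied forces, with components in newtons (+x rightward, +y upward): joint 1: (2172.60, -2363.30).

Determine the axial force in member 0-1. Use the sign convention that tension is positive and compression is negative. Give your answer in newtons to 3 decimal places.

N=3 nodes, M=3 members, R=3 reactions → 2N=6, M+R=6
member 0 (0-1): L=3.3166, (cx,cy)=(0.7984,0.6021)
member 1 (0-2): L=5.2000, (cx,cy)=(1.0000,0.0000)
member 2 (1-2): L=3.2405, (cx,cy)=(0.7875,-0.6163)
solve A·x = −loads:
  F[0-1] = -540.5445 N (compression)
  F[0-2] = +2604.1736 N (tension)
  F[1-2] = -3306.7293 N (compression)
  Rx@0 = -2172.6000 N
  Ry@0 = +325.4730 N
  Ry@2 = +2037.8270 N

-540.545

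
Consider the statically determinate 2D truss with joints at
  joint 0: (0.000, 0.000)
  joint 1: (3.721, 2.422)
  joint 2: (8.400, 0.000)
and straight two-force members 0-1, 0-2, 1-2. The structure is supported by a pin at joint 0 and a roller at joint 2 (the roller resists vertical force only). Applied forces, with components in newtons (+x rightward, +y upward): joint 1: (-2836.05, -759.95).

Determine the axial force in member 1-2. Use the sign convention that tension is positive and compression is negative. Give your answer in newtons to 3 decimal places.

1046.534

N=3 nodes, M=3 members, R=3 reactions → 2N=6, M+R=6
member 0 (0-1): L=4.4398, (cx,cy)=(0.8381,0.5455)
member 1 (0-2): L=8.4000, (cx,cy)=(1.0000,0.0000)
member 2 (1-2): L=5.2687, (cx,cy)=(0.8881,-0.4597)
solve A·x = −loads:
  F[0-1] = -2274.9689 N (compression)
  F[0-2] = -929.4016 N (compression)
  F[1-2] = +1046.5338 N (tension)
  Rx@0 = +2836.0500 N
  Ry@0 = +1241.0380 N
  Ry@2 = -481.0880 N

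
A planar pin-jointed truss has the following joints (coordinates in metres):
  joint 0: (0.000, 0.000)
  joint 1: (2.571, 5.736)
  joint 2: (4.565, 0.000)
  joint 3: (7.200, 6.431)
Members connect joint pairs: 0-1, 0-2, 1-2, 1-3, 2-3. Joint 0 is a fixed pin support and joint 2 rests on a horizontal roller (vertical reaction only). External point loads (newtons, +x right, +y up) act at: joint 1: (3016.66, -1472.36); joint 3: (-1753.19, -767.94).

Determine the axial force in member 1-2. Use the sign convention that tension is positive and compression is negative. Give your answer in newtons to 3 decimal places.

N=4 nodes, M=5 members, R=3 reactions → 2N=8, M+R=8
member 0 (0-1): L=6.2858, (cx,cy)=(0.4090,0.9125)
member 1 (0-2): L=4.5650, (cx,cy)=(1.0000,0.0000)
member 2 (1-2): L=6.0727, (cx,cy)=(0.3284,-0.9446)
member 3 (1-3): L=4.6809, (cx,cy)=(0.9889,0.1485)
member 4 (2-3): L=6.9499, (cx,cy)=(0.3791,0.9253)
solve A·x = −loads:
  F[0-1] = +1228.2320 N (tension)
  F[0-2] = +761.1049 N (tension)
  F[1-2] = -2989.0242 N (compression)
  F[1-3] = -1550.0156 N (compression)
  F[2-3] = -581.1923 N (compression)
  Rx@0 = -1263.4700 N
  Ry@0 = -1120.7958 N
  Ry@2 = +3361.0958 N

-2989.024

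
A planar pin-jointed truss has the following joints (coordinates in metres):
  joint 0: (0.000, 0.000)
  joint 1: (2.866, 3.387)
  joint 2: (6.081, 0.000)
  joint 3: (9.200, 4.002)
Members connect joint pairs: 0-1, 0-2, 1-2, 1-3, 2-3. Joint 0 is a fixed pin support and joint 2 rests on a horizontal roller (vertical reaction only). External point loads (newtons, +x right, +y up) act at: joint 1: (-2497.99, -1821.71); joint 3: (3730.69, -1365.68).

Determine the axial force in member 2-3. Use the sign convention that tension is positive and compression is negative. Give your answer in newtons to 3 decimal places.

N=4 nodes, M=5 members, R=3 reactions → 2N=8, M+R=8
member 0 (0-1): L=4.4369, (cx,cy)=(0.6460,0.7634)
member 1 (0-2): L=6.0810, (cx,cy)=(1.0000,0.0000)
member 2 (1-2): L=4.6699, (cx,cy)=(0.6885,-0.7253)
member 3 (1-3): L=6.3638, (cx,cy)=(0.9953,0.0966)
member 4 (2-3): L=5.0739, (cx,cy)=(0.6147,0.7887)
solve A·x = −loads:
  F[0-1] = +1049.5869 N (tension)
  F[0-2] = +554.7169 N (tension)
  F[1-2] = -2921.9650 N (compression)
  F[1-3] = +5211.9988 N (tension)
  F[2-3] = -2370.0512 N (compression)
  Rx@0 = -1232.7000 N
  Ry@0 = -801.2313 N
  Ry@2 = +3988.6213 N

-2370.051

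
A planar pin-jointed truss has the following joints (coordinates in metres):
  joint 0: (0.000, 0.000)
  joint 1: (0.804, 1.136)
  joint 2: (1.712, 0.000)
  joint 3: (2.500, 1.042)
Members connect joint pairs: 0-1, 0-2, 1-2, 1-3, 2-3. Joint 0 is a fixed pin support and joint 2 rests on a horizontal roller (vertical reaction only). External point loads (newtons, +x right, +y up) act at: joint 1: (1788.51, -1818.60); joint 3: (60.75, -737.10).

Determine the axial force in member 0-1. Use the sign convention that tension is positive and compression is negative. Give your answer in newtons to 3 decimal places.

733.204

N=4 nodes, M=5 members, R=3 reactions → 2N=8, M+R=8
member 0 (0-1): L=1.3917, (cx,cy)=(0.5777,0.8163)
member 1 (0-2): L=1.7120, (cx,cy)=(1.0000,0.0000)
member 2 (1-2): L=1.4543, (cx,cy)=(0.6244,-0.7811)
member 3 (1-3): L=1.6986, (cx,cy)=(0.9985,-0.0553)
member 4 (2-3): L=1.3064, (cx,cy)=(0.6032,0.7976)
solve A·x = −loads:
  F[0-1] = +733.2043 N (tension)
  F[0-2] = +1425.6891 N (tension)
  F[1-2] = -3136.4047 N (compression)
  F[1-3] = +594.2157 N (tension)
  F[2-3] = -882.9132 N (compression)
  Rx@0 = -1849.2600 N
  Ry@0 = -598.4783 N
  Ry@2 = +3154.1783 N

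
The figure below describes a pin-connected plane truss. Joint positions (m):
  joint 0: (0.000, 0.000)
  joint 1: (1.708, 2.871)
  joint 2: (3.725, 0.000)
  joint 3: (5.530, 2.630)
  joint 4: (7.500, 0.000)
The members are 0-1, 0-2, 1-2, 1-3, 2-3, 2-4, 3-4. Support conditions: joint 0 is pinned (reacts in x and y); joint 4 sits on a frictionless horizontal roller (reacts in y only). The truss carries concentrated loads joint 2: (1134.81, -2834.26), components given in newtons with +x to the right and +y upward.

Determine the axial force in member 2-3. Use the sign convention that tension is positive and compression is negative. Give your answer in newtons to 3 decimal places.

N=5 nodes, M=7 members, R=3 reactions → 2N=10, M+R=10
member 0 (0-1): L=3.3406, (cx,cy)=(0.5113,0.8594)
member 1 (0-2): L=3.7250, (cx,cy)=(1.0000,0.0000)
member 2 (1-2): L=3.5087, (cx,cy)=(0.5749,-0.8183)
member 3 (1-3): L=3.8296, (cx,cy)=(0.9980,-0.0629)
member 4 (2-3): L=3.1898, (cx,cy)=(0.5659,0.8245)
member 5 (2-4): L=3.7750, (cx,cy)=(1.0000,0.0000)
member 6 (3-4): L=3.2860, (cx,cy)=(0.5995,-0.8004)
solve A·x = −loads:
  F[0-1] = -1659.9402 N (compression)
  F[0-2] = +1983.5019 N (tension)
  F[1-2] = +1892.6893 N (tension)
  F[1-3] = -1940.5657 N (compression)
  F[2-3] = +1559.2022 N (tension)
  F[2-4] = +1054.4237 N (tension)
  F[3-4] = -1758.8005 N (compression)
  Rx@0 = -1134.8100 N
  Ry@0 = +1426.5775 N
  Ry@4 = +1407.6825 N

1559.202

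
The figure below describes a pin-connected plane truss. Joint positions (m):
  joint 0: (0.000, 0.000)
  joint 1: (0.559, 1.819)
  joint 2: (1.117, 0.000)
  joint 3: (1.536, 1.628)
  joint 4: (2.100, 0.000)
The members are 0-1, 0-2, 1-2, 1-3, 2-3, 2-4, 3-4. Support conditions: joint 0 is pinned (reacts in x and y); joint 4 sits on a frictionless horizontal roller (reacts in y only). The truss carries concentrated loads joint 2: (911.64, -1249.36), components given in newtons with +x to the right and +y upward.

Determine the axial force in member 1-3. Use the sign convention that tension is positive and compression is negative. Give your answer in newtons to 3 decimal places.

-389.265

N=5 nodes, M=7 members, R=3 reactions → 2N=10, M+R=10
member 0 (0-1): L=1.9030, (cx,cy)=(0.2938,0.9559)
member 1 (0-2): L=1.1170, (cx,cy)=(1.0000,0.0000)
member 2 (1-2): L=1.9027, (cx,cy)=(0.2933,-0.9560)
member 3 (1-3): L=0.9955, (cx,cy)=(0.9814,-0.1919)
member 4 (2-3): L=1.6811, (cx,cy)=(0.2492,0.9684)
member 5 (2-4): L=0.9830, (cx,cy)=(1.0000,0.0000)
member 6 (3-4): L=1.7229, (cx,cy)=(0.3273,-0.9449)
solve A·x = −loads:
  F[0-1] = -611.8119 N (compression)
  F[0-2] = +1091.3619 N (tension)
  F[1-2] = +689.8387 N (tension)
  F[1-3] = -389.2651 N (compression)
  F[2-3] = +609.0771 N (tension)
  F[2-4] = +230.2217 N (tension)
  F[3-4] = -703.2895 N (compression)
  Rx@0 = -911.6400 N
  Ry@0 = +584.8195 N
  Ry@4 = +664.5405 N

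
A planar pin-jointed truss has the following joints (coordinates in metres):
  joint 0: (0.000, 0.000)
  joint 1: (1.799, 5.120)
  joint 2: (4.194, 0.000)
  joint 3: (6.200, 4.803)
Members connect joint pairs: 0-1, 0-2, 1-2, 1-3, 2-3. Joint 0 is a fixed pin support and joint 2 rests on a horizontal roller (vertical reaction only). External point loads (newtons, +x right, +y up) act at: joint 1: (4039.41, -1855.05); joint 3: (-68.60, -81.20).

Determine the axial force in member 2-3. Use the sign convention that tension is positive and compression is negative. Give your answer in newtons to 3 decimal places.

-90.626

N=4 nodes, M=5 members, R=3 reactions → 2N=8, M+R=8
member 0 (0-1): L=5.4269, (cx,cy)=(0.3315,0.9435)
member 1 (0-2): L=4.1940, (cx,cy)=(1.0000,0.0000)
member 2 (1-2): L=5.6525, (cx,cy)=(0.4237,-0.9058)
member 3 (1-3): L=4.4124, (cx,cy)=(0.9974,-0.0718)
member 4 (2-3): L=5.2051, (cx,cy)=(0.3854,0.9228)
solve A·x = −loads:
  F[0-1] = +4061.8994 N (tension)
  F[0-2] = +2624.2932 N (tension)
  F[1-2] = -6276.0594 N (compression)
  F[1-3] = -33.7606 N (compression)
  F[2-3] = -90.6261 N (compression)
  Rx@0 = -3970.8100 N
  Ry@0 = -3832.2212 N
  Ry@2 = +5768.4712 N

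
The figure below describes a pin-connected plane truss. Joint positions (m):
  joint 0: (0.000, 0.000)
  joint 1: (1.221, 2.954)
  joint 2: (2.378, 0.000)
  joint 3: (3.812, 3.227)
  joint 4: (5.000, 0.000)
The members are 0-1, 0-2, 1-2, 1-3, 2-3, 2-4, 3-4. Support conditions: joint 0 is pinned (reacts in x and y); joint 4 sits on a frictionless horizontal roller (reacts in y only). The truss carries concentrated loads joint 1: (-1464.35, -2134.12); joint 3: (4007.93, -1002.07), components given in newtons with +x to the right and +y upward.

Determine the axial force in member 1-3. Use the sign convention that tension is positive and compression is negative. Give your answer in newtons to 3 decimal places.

N=5 nodes, M=7 members, R=3 reactions → 2N=10, M+R=10
member 0 (0-1): L=3.1964, (cx,cy)=(0.3820,0.9242)
member 1 (0-2): L=2.3780, (cx,cy)=(1.0000,0.0000)
member 2 (1-2): L=3.1725, (cx,cy)=(0.3647,-0.9311)
member 3 (1-3): L=2.6053, (cx,cy)=(0.9945,0.1048)
member 4 (2-3): L=3.5313, (cx,cy)=(0.4061,0.9138)
member 5 (2-4): L=2.6220, (cx,cy)=(1.0000,0.0000)
member 6 (3-4): L=3.4387, (cx,cy)=(0.3455,-0.9384)
solve A·x = −loads:
  F[0-1] = -140.1044 N (compression)
  F[0-2] = +2597.0989 N (tension)
  F[1-2] = -1914.2731 N (compression)
  F[1-3] = +2120.6340 N (tension)
  F[2-3] = +1950.4949 N (tension)
  F[2-4] = +1106.9017 N (tension)
  F[3-4] = -3203.9879 N (compression)
  Rx@0 = -2543.5800 N
  Ry@0 = +129.4797 N
  Ry@4 = +3006.7103 N

2120.634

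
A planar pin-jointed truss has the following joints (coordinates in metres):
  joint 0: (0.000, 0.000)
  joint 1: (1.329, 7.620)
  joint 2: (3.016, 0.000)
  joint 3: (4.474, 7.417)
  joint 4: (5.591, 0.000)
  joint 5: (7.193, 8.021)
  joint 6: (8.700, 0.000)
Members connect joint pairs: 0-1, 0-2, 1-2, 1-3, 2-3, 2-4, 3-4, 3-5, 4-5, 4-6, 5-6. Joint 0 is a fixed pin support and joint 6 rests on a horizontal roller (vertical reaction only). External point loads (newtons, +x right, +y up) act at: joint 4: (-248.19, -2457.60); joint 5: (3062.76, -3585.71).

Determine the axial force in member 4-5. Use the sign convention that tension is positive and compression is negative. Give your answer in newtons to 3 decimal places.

3637.841

N=7 nodes, M=11 members, R=3 reactions → 2N=14, M+R=14
member 0 (0-1): L=7.7350, (cx,cy)=(0.1718,0.9851)
member 1 (0-2): L=3.0160, (cx,cy)=(1.0000,0.0000)
member 2 (1-2): L=7.8045, (cx,cy)=(0.2162,-0.9764)
member 3 (1-3): L=3.1515, (cx,cy)=(0.9979,-0.0644)
member 4 (2-3): L=7.5589, (cx,cy)=(0.1929,0.9812)
member 5 (2-4): L=2.5750, (cx,cy)=(1.0000,0.0000)
member 6 (3-4): L=7.5006, (cx,cy)=(0.1489,-0.9888)
member 7 (3-5): L=2.7853, (cx,cy)=(0.9762,0.2169)
member 8 (4-5): L=8.1794, (cx,cy)=(0.1959,0.9806)
member 9 (4-6): L=3.1090, (cx,cy)=(1.0000,0.0000)
member 10 (5-6): L=8.1613, (cx,cy)=(0.1847,-0.9828)
solve A·x = −loads:
  F[0-1] = +1344.3660 N (tension)
  F[0-2] = +2583.5866 N (tension)
  F[1-2] = -1391.5986 N (compression)
  F[1-3] = +532.8939 N (tension)
  F[2-3] = +1384.7019 N (tension)
  F[2-4] = +2015.6958 N (tension)
  F[3-4] = -1122.2993 N (compression)
  F[3-5] = +989.5552 N (tension)
  F[4-5] = +3637.8410 N (tension)
  F[4-6] = +1384.2538 N (tension)
  F[5-6] = -7496.5944 N (compression)
  Rx@0 = -2814.5700 N
  Ry@0 = -1324.3741 N
  Ry@6 = +7367.6841 N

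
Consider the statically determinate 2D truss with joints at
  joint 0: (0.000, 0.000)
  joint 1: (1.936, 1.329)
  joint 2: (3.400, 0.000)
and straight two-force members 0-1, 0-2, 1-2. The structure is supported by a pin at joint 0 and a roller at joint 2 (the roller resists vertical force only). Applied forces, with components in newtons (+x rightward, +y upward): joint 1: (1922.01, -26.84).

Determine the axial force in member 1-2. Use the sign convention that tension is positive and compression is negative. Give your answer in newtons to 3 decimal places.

-1140.474

N=3 nodes, M=3 members, R=3 reactions → 2N=6, M+R=6
member 0 (0-1): L=2.3483, (cx,cy)=(0.8244,0.5660)
member 1 (0-2): L=3.4000, (cx,cy)=(1.0000,0.0000)
member 2 (1-2): L=1.9773, (cx,cy)=(0.7404,-0.6721)
solve A·x = −loads:
  F[0-1] = +1307.0454 N (tension)
  F[0-2] = +844.4304 N (tension)
  F[1-2] = -1140.4741 N (compression)
  Rx@0 = -1922.0100 N
  Ry@0 = -739.7228 N
  Ry@2 = +766.5628 N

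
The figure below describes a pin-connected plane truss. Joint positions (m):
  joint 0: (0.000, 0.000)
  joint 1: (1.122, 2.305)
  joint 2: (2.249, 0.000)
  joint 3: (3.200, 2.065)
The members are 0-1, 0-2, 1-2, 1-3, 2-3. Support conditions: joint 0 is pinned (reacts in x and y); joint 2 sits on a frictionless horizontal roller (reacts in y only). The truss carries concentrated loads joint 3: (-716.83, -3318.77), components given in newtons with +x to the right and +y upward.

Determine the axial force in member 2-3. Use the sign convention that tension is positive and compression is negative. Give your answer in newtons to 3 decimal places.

-3555.815

N=4 nodes, M=5 members, R=3 reactions → 2N=8, M+R=8
member 0 (0-1): L=2.5636, (cx,cy)=(0.4377,0.8991)
member 1 (0-2): L=2.2490, (cx,cy)=(1.0000,0.0000)
member 2 (1-2): L=2.5658, (cx,cy)=(0.4392,-0.8984)
member 3 (1-3): L=2.0918, (cx,cy)=(0.9934,-0.1147)
member 4 (2-3): L=2.2735, (cx,cy)=(0.4183,0.9083)
solve A·x = −loads:
  F[0-1] = +828.7672 N (tension)
  F[0-2] = -1079.5568 N (compression)
  F[1-2] = -928.5437 N (compression)
  F[1-3] = +775.7075 N (tension)
  F[2-3] = -3555.8153 N (compression)
  Rx@0 = +716.8300 N
  Ry@0 = -745.1740 N
  Ry@2 = +4063.9440 N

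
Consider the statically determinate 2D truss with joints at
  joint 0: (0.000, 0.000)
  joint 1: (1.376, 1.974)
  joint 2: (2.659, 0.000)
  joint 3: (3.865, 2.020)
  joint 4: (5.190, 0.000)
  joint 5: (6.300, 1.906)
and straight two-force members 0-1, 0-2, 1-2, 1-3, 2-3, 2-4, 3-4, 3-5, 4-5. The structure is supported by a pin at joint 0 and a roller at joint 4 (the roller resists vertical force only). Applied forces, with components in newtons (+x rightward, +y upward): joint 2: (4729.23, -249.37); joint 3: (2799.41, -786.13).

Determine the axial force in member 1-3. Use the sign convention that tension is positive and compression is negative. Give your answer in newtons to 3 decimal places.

1021.403

N=6 nodes, M=9 members, R=3 reactions → 2N=12, M+R=12
member 0 (0-1): L=2.4063, (cx,cy)=(0.5718,0.8204)
member 1 (0-2): L=2.6590, (cx,cy)=(1.0000,0.0000)
member 2 (1-2): L=2.3543, (cx,cy)=(0.5450,-0.8385)
member 3 (1-3): L=2.4894, (cx,cy)=(0.9998,0.0185)
member 4 (2-3): L=2.3526, (cx,cy)=(0.5126,0.8586)
member 5 (2-4): L=2.5310, (cx,cy)=(1.0000,0.0000)
member 6 (3-4): L=2.4158, (cx,cy)=(0.5485,-0.8362)
member 7 (3-5): L=2.4377, (cx,cy)=(0.9989,-0.0468)
member 8 (4-5): L=2.2057, (cx,cy)=(0.5033,0.8641)
solve A·x = −loads:
  F[0-1] = +935.2577 N (tension)
  F[0-2] = +6993.8189 N (tension)
  F[1-2] = -892.5581 N (compression)
  F[1-3] = +1021.4026 N (tension)
  F[2-3] = +1162.0409 N (tension)
  F[2-4] = +1182.4973 N (tension)
  F[3-4] = -2155.9707 N (compression)
  F[3-5] = +0.0000 N (tension)
  F[4-5] = -0.0000 N (compression)
  Rx@0 = -7528.6400 N
  Ry@0 = -767.2506 N
  Ry@4 = +1802.7506 N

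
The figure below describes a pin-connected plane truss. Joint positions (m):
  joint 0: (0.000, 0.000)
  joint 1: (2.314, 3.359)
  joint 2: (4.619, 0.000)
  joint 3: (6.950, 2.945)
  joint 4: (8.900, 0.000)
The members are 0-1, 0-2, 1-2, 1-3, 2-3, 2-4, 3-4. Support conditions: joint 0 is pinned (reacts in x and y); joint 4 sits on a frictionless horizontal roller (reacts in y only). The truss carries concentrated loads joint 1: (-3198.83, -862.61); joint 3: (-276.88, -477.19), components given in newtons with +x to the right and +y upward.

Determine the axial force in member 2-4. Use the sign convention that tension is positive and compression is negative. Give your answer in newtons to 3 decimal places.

N=5 nodes, M=7 members, R=3 reactions → 2N=10, M+R=10
member 0 (0-1): L=4.0789, (cx,cy)=(0.5673,0.8235)
member 1 (0-2): L=4.6190, (cx,cy)=(1.0000,0.0000)
member 2 (1-2): L=4.0738, (cx,cy)=(0.5658,-0.8245)
member 3 (1-3): L=4.6544, (cx,cy)=(0.9960,-0.0889)
member 4 (2-3): L=3.7559, (cx,cy)=(0.6206,0.7841)
member 5 (2-4): L=4.2810, (cx,cy)=(1.0000,0.0000)
member 6 (3-4): L=3.5321, (cx,cy)=(0.5521,-0.8338)
solve A·x = −loads:
  F[0-1] = -2479.3926 N (compression)
  F[0-2] = -2069.1285 N (compression)
  F[1-2] = +1316.6944 N (tension)
  F[1-3] = +1051.4173 N (tension)
  F[2-3] = -1384.5868 N (compression)
  F[2-4] = -464.8166 N (compression)
  F[3-4] = +841.9309 N (tension)
  Rx@0 = +3475.7100 N
  Ry@0 = +2041.7923 N
  Ry@4 = -701.9923 N

-464.817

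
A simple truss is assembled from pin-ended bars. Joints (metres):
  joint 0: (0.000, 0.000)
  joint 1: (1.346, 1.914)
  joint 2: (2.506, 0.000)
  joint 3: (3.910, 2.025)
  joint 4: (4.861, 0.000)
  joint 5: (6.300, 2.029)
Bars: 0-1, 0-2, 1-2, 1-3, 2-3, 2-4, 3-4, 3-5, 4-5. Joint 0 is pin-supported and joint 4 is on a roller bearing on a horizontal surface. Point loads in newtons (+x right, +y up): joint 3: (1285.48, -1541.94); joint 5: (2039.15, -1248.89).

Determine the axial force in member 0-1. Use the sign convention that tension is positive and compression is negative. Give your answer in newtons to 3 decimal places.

N=6 nodes, M=9 members, R=3 reactions → 2N=12, M+R=12
member 0 (0-1): L=2.3399, (cx,cy)=(0.5752,0.8180)
member 1 (0-2): L=2.5060, (cx,cy)=(1.0000,0.0000)
member 2 (1-2): L=2.2381, (cx,cy)=(0.5183,-0.8552)
member 3 (1-3): L=2.5664, (cx,cy)=(0.9991,0.0433)
member 4 (2-3): L=2.4641, (cx,cy)=(0.5698,0.8218)
member 5 (2-4): L=2.3550, (cx,cy)=(1.0000,0.0000)
member 6 (3-4): L=2.2372, (cx,cy)=(0.4251,-0.9052)
member 7 (3-5): L=2.3900, (cx,cy)=(1.0000,0.0017)
member 8 (4-5): L=2.4875, (cx,cy)=(0.5785,0.8157)
solve A·x = −loads:
  F[0-1] = +1778.3950 N (tension)
  F[0-2] = +2301.6273 N (tension)
  F[1-2] = -1607.0593 N (compression)
  F[1-3] = +1857.6827 N (tension)
  F[2-3] = +1672.3750 N (tension)
  F[2-4] = +515.8005 N (tension)
  F[3-4] = -3305.2320 N (compression)
  F[3-5] = +2928.3632 N (tension)
  F[4-5] = -1537.1027 N (compression)
  Rx@0 = -3324.6300 N
  Ry@0 = -1454.7007 N
  Ry@4 = +4245.5307 N

1778.395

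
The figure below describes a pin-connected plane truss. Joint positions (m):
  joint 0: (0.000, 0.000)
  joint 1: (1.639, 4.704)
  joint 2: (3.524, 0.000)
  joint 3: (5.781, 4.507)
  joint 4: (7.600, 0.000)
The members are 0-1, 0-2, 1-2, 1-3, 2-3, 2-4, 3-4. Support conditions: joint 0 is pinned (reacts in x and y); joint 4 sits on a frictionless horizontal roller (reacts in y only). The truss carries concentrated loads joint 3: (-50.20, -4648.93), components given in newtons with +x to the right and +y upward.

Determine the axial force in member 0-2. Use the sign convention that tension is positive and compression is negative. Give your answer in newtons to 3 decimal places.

N=5 nodes, M=7 members, R=3 reactions → 2N=10, M+R=10
member 0 (0-1): L=4.9814, (cx,cy)=(0.3290,0.9443)
member 1 (0-2): L=3.5240, (cx,cy)=(1.0000,0.0000)
member 2 (1-2): L=5.0676, (cx,cy)=(0.3720,-0.9282)
member 3 (1-3): L=4.1467, (cx,cy)=(0.9989,-0.0475)
member 4 (2-3): L=5.0405, (cx,cy)=(0.4478,0.8941)
member 5 (2-4): L=4.0760, (cx,cy)=(1.0000,0.0000)
member 6 (3-4): L=4.8602, (cx,cy)=(0.3743,-0.9273)
solve A·x = −loads:
  F[0-1] = -1209.8164 N (compression)
  F[0-2] = +347.8619 N (tension)
  F[1-2] = +1275.4734 N (tension)
  F[1-3] = -873.4847 N (compression)
  F[2-3] = -1324.1100 N (compression)
  F[2-4] = +1415.1939 N (tension)
  F[3-4] = -3781.2886 N (compression)
  Rx@0 = +50.2000 N
  Ry@0 = +1142.4546 N
  Ry@4 = +3506.4754 N

347.862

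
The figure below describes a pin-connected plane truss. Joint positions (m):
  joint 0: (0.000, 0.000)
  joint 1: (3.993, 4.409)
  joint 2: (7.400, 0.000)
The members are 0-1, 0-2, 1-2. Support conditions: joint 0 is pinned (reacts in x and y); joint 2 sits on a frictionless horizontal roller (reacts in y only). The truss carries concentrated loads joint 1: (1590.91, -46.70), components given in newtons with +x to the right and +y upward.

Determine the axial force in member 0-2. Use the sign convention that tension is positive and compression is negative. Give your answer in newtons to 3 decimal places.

751.936

N=3 nodes, M=3 members, R=3 reactions → 2N=6, M+R=6
member 0 (0-1): L=5.9484, (cx,cy)=(0.6713,0.7412)
member 1 (0-2): L=7.4000, (cx,cy)=(1.0000,0.0000)
member 2 (1-2): L=5.5720, (cx,cy)=(0.6115,-0.7913)
solve A·x = −loads:
  F[0-1] = +1249.8233 N (tension)
  F[0-2] = +751.9358 N (tension)
  F[1-2] = -1229.7532 N (compression)
  Rx@0 = -1590.9100 N
  Ry@0 = -926.3804 N
  Ry@2 = +973.0804 N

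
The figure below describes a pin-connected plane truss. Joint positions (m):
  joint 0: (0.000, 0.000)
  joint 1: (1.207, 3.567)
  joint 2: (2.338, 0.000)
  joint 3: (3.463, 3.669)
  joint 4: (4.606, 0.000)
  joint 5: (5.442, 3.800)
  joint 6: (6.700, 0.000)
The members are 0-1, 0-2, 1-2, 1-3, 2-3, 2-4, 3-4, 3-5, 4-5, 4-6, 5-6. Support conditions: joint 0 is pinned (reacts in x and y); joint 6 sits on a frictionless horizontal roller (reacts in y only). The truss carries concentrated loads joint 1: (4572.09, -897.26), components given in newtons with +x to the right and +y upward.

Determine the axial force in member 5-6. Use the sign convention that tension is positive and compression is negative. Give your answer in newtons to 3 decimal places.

-2734.312

N=7 nodes, M=11 members, R=3 reactions → 2N=14, M+R=14
member 0 (0-1): L=3.7657, (cx,cy)=(0.3205,0.9472)
member 1 (0-2): L=2.3380, (cx,cy)=(1.0000,0.0000)
member 2 (1-2): L=3.7420, (cx,cy)=(0.3022,-0.9532)
member 3 (1-3): L=2.2583, (cx,cy)=(0.9990,0.0452)
member 4 (2-3): L=3.8376, (cx,cy)=(0.2932,0.9561)
member 5 (2-4): L=2.2680, (cx,cy)=(1.0000,0.0000)
member 6 (3-4): L=3.8429, (cx,cy)=(0.2974,-0.9547)
member 7 (3-5): L=1.9833, (cx,cy)=(0.9978,0.0661)
member 8 (4-5): L=3.8909, (cx,cy)=(0.2149,0.9766)
member 9 (4-6): L=2.0940, (cx,cy)=(1.0000,0.0000)
member 10 (5-6): L=4.0028, (cx,cy)=(0.3143,-0.9493)
solve A·x = −loads:
  F[0-1] = +1793.1123 N (tension)
  F[0-2] = +3997.3499 N (tension)
  F[1-2] = -2871.5584 N (compression)
  F[1-3] = -3132.6360 N (compression)
  F[2-3] = +2863.0427 N (tension)
  F[2-4] = +2290.1328 N (tension)
  F[3-4] = -2819.4502 N (compression)
  F[3-5] = -1454.7195 N (compression)
  F[4-5] = +2756.2249 N (tension)
  F[4-6] = +859.3354 N (tension)
  F[5-6] = -2734.3121 N (compression)
  Rx@0 = -4572.0900 N
  Ry@0 = -1698.5068 N
  Ry@6 = +2595.7668 N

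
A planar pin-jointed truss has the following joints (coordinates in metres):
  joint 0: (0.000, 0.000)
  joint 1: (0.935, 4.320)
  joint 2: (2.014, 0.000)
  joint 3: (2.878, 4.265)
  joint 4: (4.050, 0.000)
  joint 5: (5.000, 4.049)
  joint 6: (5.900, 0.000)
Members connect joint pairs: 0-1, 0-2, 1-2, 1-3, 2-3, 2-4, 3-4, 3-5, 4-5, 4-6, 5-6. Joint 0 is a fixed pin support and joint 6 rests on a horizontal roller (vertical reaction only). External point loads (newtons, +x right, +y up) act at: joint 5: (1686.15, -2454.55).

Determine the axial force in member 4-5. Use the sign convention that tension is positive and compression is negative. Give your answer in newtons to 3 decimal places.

N=7 nodes, M=11 members, R=3 reactions → 2N=14, M+R=14
member 0 (0-1): L=4.4200, (cx,cy)=(0.2115,0.9774)
member 1 (0-2): L=2.0140, (cx,cy)=(1.0000,0.0000)
member 2 (1-2): L=4.4527, (cx,cy)=(0.2423,-0.9702)
member 3 (1-3): L=1.9438, (cx,cy)=(0.9996,-0.0283)
member 4 (2-3): L=4.3516, (cx,cy)=(0.1985,0.9801)
member 5 (2-4): L=2.0360, (cx,cy)=(1.0000,0.0000)
member 6 (3-4): L=4.4231, (cx,cy)=(0.2650,-0.9643)
member 7 (3-5): L=2.1330, (cx,cy)=(0.9949,-0.1013)
member 8 (4-5): L=4.1590, (cx,cy)=(0.2284,0.9736)
member 9 (4-6): L=1.8500, (cx,cy)=(1.0000,0.0000)
member 10 (5-6): L=4.1478, (cx,cy)=(0.2170,-0.9762)
solve A·x = −loads:
  F[0-1] = +800.8567 N (tension)
  F[0-2] = +1516.7390 N (tension)
  F[1-2] = -817.5017 N (compression)
  F[1-3] = +367.6587 N (tension)
  F[2-3] = +809.2472 N (tension)
  F[2-4] = +1157.9656 N (tension)
  F[3-4] = -892.4695 N (compression)
  F[3-5] = +768.6156 N (tension)
  F[4-5] = +883.9386 N (tension)
  F[4-6] = +719.5740 N (tension)
  F[5-6] = -3316.2916 N (compression)
  Rx@0 = -1686.1500 N
  Ry@0 = -782.7333 N
  Ry@6 = +3237.2833 N

883.939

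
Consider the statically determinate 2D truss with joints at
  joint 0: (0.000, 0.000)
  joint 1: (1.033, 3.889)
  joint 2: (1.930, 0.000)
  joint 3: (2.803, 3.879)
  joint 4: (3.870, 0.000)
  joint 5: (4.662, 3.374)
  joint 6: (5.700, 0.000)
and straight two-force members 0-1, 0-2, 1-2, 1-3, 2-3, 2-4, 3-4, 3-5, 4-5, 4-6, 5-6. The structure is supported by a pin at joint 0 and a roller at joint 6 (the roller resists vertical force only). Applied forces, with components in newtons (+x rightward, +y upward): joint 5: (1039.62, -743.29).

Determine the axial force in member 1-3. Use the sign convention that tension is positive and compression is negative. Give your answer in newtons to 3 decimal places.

N=7 nodes, M=11 members, R=3 reactions → 2N=14, M+R=14
member 0 (0-1): L=4.0239, (cx,cy)=(0.2567,0.9665)
member 1 (0-2): L=1.9300, (cx,cy)=(1.0000,0.0000)
member 2 (1-2): L=3.9911, (cx,cy)=(0.2247,-0.9744)
member 3 (1-3): L=1.7700, (cx,cy)=(1.0000,-0.0056)
member 4 (2-3): L=3.9760, (cx,cy)=(0.2196,0.9756)
member 5 (2-4): L=1.9400, (cx,cy)=(1.0000,0.0000)
member 6 (3-4): L=4.0231, (cx,cy)=(0.2652,-0.9642)
member 7 (3-5): L=1.9264, (cx,cy)=(0.9650,-0.2622)
member 8 (4-5): L=3.4657, (cx,cy)=(0.2285,0.9735)
member 9 (4-6): L=1.8300, (cx,cy)=(1.0000,0.0000)
member 10 (5-6): L=3.5301, (cx,cy)=(0.2940,-0.9558)
solve A·x = −loads:
  F[0-1] = +496.6704 N (tension)
  F[0-2] = +912.1153 N (tension)
  F[1-2] = -494.0112 N (compression)
  F[1-3] = +238.5374 N (tension)
  F[2-3] = +493.4132 N (tension)
  F[2-4] = +692.7496 N (tension)
  F[3-4] = -643.6799 N (compression)
  F[3-5] = +536.3448 N (tension)
  F[4-5] = +637.4977 N (tension)
  F[4-6] = +376.3489 N (tension)
  F[5-6] = -1279.8977 N (compression)
  Rx@0 = -1039.6200 N
  Ry@0 = -480.0251 N
  Ry@6 = +1223.3151 N

238.537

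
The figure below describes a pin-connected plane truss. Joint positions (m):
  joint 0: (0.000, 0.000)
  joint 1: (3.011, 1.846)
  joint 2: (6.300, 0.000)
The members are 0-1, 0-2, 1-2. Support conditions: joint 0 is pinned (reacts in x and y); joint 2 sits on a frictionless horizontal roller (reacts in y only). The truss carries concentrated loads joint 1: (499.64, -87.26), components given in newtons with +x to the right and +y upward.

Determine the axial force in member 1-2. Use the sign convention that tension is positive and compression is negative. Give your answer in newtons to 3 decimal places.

-384.329

N=3 nodes, M=3 members, R=3 reactions → 2N=6, M+R=6
member 0 (0-1): L=3.5318, (cx,cy)=(0.8525,0.5227)
member 1 (0-2): L=6.3000, (cx,cy)=(1.0000,0.0000)
member 2 (1-2): L=3.7716, (cx,cy)=(0.8720,-0.4894)
solve A·x = −loads:
  F[0-1] = +192.9444 N (tension)
  F[0-2] = +335.1487 N (tension)
  F[1-2] = -384.3293 N (compression)
  Rx@0 = -499.6400 N
  Ry@0 = -100.8472 N
  Ry@2 = +188.1072 N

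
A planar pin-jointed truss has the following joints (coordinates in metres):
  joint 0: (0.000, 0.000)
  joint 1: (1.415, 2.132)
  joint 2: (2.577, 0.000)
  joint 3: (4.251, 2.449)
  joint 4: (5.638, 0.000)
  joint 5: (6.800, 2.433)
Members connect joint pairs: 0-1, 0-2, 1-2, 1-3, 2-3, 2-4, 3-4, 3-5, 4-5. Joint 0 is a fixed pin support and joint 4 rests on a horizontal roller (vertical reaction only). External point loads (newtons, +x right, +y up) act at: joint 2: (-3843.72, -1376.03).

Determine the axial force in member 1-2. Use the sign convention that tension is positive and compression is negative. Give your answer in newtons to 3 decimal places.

742.482

N=6 nodes, M=9 members, R=3 reactions → 2N=12, M+R=12
member 0 (0-1): L=2.5588, (cx,cy)=(0.5530,0.8332)
member 1 (0-2): L=2.5770, (cx,cy)=(1.0000,0.0000)
member 2 (1-2): L=2.4281, (cx,cy)=(0.4786,-0.8781)
member 3 (1-3): L=2.8537, (cx,cy)=(0.9938,0.1111)
member 4 (2-3): L=2.9665, (cx,cy)=(0.5643,0.8256)
member 5 (2-4): L=3.0610, (cx,cy)=(1.0000,0.0000)
member 6 (3-4): L=2.8145, (cx,cy)=(0.4928,-0.8701)
member 7 (3-5): L=2.5491, (cx,cy)=(1.0000,-0.0063)
member 8 (4-5): L=2.6962, (cx,cy)=(0.4310,0.9024)
solve A·x = −loads:
  F[0-1] = -896.6473 N (compression)
  F[0-2] = -3347.8870 N (compression)
  F[1-2] = +742.4819 N (tension)
  F[1-3] = -856.4585 N (compression)
  F[2-3] = +877.0877 N (tension)
  F[2-4] = +356.2090 N (tension)
  F[3-4] = -722.8174 N (compression)
  F[3-5] = -0.0000 N (compression)
  F[4-5] = +0.0000 N (tension)
  Rx@0 = +3843.7200 N
  Ry@0 = +747.0784 N
  Ry@4 = +628.9516 N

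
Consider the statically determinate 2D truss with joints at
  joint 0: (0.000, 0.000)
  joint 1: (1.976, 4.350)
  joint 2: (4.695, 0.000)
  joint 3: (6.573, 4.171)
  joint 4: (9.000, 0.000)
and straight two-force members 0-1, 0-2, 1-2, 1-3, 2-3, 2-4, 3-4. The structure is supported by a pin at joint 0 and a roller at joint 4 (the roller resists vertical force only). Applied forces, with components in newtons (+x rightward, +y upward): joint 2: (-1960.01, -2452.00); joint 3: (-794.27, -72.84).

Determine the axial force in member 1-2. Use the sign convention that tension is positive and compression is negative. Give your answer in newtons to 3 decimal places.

1919.675

N=5 nodes, M=7 members, R=3 reactions → 2N=10, M+R=10
member 0 (0-1): L=4.7778, (cx,cy)=(0.4136,0.9105)
member 1 (0-2): L=4.6950, (cx,cy)=(1.0000,0.0000)
member 2 (1-2): L=5.1299, (cx,cy)=(0.5300,-0.8480)
member 3 (1-3): L=4.6005, (cx,cy)=(0.9992,-0.0389)
member 4 (2-3): L=4.5743, (cx,cy)=(0.4106,0.9118)
member 5 (2-4): L=4.3050, (cx,cy)=(1.0000,0.0000)
member 6 (3-4): L=4.8257, (cx,cy)=(0.5029,-0.8643)
solve A·x = −loads:
  F[0-1] = -1714.0832 N (compression)
  F[0-2] = -2045.3658 N (compression)
  F[1-2] = +1919.6755 N (tension)
  F[1-3] = -1727.7158 N (compression)
  F[2-3] = +903.8477 N (tension)
  F[2-4] = +561.0578 N (tension)
  F[3-4] = -1115.5779 N (compression)
  Rx@0 = +2754.2800 N
  Ry@0 = +1560.6159 N
  Ry@4 = +964.2241 N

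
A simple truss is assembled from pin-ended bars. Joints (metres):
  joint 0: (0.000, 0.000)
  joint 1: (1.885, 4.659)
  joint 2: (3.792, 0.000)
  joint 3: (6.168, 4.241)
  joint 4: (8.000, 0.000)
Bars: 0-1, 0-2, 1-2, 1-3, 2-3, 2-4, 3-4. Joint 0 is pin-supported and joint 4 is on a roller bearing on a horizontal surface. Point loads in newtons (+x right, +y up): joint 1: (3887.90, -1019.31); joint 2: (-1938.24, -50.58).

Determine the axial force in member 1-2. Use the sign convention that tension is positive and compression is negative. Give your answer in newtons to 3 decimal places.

N=5 nodes, M=7 members, R=3 reactions → 2N=10, M+R=10
member 0 (0-1): L=5.0259, (cx,cy)=(0.3751,0.9270)
member 1 (0-2): L=3.7920, (cx,cy)=(1.0000,0.0000)
member 2 (1-2): L=5.0342, (cx,cy)=(0.3788,-0.9255)
member 3 (1-3): L=4.3033, (cx,cy)=(0.9953,-0.0971)
member 4 (2-3): L=4.8612, (cx,cy)=(0.4888,0.8724)
member 5 (2-4): L=4.2080, (cx,cy)=(1.0000,0.0000)
member 6 (3-4): L=4.6198, (cx,cy)=(0.3966,-0.9180)
solve A·x = −loads:
  F[0-1] = +1573.3266 N (tension)
  F[0-2] = +1359.5706 N (tension)
  F[1-2] = -2426.4777 N (compression)
  F[1-3] = -2389.9360 N (compression)
  F[2-3] = +2632.0305 N (tension)
  F[2-4] = +1092.1872 N (tension)
  F[3-4] = -2754.1796 N (compression)
  Rx@0 = -1949.6600 N
  Ry@0 = -1458.4756 N
  Ry@4 = +2528.3656 N

-2426.478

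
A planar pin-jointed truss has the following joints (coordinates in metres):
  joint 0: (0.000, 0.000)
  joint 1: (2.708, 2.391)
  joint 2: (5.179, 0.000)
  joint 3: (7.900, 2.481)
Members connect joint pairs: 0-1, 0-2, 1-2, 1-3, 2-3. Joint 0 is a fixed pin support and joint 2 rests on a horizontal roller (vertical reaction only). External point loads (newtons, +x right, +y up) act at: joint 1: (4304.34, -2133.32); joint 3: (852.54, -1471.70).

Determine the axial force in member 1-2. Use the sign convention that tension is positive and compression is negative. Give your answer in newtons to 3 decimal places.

-6098.422

N=4 nodes, M=5 members, R=3 reactions → 2N=8, M+R=8
member 0 (0-1): L=3.6125, (cx,cy)=(0.7496,0.6619)
member 1 (0-2): L=5.1790, (cx,cy)=(1.0000,0.0000)
member 2 (1-2): L=3.4384, (cx,cy)=(0.7186,-0.6954)
member 3 (1-3): L=5.1928, (cx,cy)=(0.9998,0.0173)
member 4 (2-3): L=3.6823, (cx,cy)=(0.7389,0.6738)
solve A·x = −loads:
  F[0-1] = +3249.8485 N (tension)
  F[0-2] = +2720.7296 N (tension)
  F[1-2] = -6098.4223 N (compression)
  F[1-3] = +2514.7848 N (tension)
  F[2-3] = -2248.9759 N (compression)
  Rx@0 = -5156.8800 N
  Ry@0 = -2150.9733 N
  Ry@2 = +5755.9933 N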